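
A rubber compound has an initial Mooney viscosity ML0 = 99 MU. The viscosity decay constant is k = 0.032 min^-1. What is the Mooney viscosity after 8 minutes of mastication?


ML = ML0 * exp(-k * t)
ML = 99 * exp(-0.032 * 8)
ML = 99 * 0.7741
ML = 76.64 MU

76.64 MU


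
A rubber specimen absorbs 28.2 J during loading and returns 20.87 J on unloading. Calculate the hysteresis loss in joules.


Hysteresis loss = loading - unloading
= 28.2 - 20.87
= 7.33 J

7.33 J


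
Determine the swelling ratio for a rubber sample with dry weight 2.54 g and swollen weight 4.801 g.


Q = W_swollen / W_dry
Q = 4.801 / 2.54
Q = 1.89

Q = 1.89


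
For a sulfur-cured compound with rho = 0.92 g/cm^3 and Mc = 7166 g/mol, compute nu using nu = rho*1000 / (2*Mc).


nu = rho * 1000 / (2 * Mc)
nu = 0.92 * 1000 / (2 * 7166)
nu = 920.0 / 14332
nu = 0.0642 mol/L

0.0642 mol/L


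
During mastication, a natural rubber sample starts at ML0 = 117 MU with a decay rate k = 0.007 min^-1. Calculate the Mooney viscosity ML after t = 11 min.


ML = ML0 * exp(-k * t)
ML = 117 * exp(-0.007 * 11)
ML = 117 * 0.9259
ML = 108.33 MU

108.33 MU


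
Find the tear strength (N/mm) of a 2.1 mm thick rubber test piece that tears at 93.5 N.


Tear strength = force / thickness
= 93.5 / 2.1
= 44.52 N/mm

44.52 N/mm


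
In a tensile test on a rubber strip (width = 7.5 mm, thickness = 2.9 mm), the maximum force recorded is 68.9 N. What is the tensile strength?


Area = width * thickness = 7.5 * 2.9 = 21.75 mm^2
TS = force / area = 68.9 / 21.75 = 3.17 MPa

3.17 MPa


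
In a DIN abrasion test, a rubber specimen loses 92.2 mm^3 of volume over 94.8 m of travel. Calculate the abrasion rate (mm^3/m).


Rate = volume_loss / distance
= 92.2 / 94.8
= 0.973 mm^3/m

0.973 mm^3/m


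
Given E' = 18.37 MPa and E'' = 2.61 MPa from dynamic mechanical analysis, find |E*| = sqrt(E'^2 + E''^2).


|E*| = sqrt(E'^2 + E''^2)
= sqrt(18.37^2 + 2.61^2)
= sqrt(337.4569 + 6.8121)
= 18.554 MPa

18.554 MPa


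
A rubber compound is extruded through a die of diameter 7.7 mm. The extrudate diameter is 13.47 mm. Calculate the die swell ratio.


Die swell ratio = D_extrudate / D_die
= 13.47 / 7.7
= 1.749

Die swell = 1.749


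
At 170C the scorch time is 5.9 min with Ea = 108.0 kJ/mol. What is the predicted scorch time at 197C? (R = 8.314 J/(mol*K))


Convert temperatures: T1 = 170 + 273.15 = 443.15 K, T2 = 197 + 273.15 = 470.15 K
ts2_new = 5.9 * exp(108000 / 8.314 * (1/470.15 - 1/443.15))
1/T2 - 1/T1 = -1.2959e-04
ts2_new = 1.1 min

1.1 min


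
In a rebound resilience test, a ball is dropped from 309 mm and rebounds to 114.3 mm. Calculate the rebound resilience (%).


Resilience = h_rebound / h_drop * 100
= 114.3 / 309 * 100
= 37.0%

37.0%


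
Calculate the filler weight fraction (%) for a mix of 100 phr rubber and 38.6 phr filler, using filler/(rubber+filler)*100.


Filler % = filler / (rubber + filler) * 100
= 38.6 / (100 + 38.6) * 100
= 38.6 / 138.6 * 100
= 27.85%

27.85%


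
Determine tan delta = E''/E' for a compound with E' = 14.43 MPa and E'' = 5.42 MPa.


tan delta = E'' / E'
= 5.42 / 14.43
= 0.3756

tan delta = 0.3756


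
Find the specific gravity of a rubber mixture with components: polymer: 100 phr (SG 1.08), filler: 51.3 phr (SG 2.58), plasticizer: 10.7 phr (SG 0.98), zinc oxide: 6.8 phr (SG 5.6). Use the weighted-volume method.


Sum of weights = 168.8
Volume contributions:
  polymer: 100/1.08 = 92.5926
  filler: 51.3/2.58 = 19.8837
  plasticizer: 10.7/0.98 = 10.9184
  zinc oxide: 6.8/5.6 = 1.2143
Sum of volumes = 124.6090
SG = 168.8 / 124.6090 = 1.355

SG = 1.355


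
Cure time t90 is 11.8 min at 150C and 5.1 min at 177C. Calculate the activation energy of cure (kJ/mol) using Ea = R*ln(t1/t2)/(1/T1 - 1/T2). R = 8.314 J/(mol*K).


T1 = 423.15 K, T2 = 450.15 K
1/T1 - 1/T2 = 1.4175e-04
ln(t1/t2) = ln(11.8/5.1) = 0.8389
Ea = 8.314 * 0.8389 / 1.4175e-04 = 49202.4603 J/mol
Ea = 49.2 kJ/mol

49.2 kJ/mol


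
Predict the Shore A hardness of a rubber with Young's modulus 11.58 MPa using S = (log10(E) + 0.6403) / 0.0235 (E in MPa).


log10(E) = 0.0235*S - 0.6403  =>  S = (log10(E) + 0.6403) / 0.0235
log10(11.58) = 1.063709
S = (1.063709 + 0.6403) / 0.0235 = 1.704009 / 0.0235
S = 72.5

Shore A = 72.5


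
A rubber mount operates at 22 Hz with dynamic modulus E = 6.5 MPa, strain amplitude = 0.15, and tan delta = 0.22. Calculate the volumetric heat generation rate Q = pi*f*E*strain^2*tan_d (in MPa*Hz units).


Q = pi * f * E * strain^2 * tan_d
= pi * 22 * 6.5 * 0.15^2 * 0.22
= pi * 22 * 6.5 * 0.0225 * 0.22
= 2.2238

Q = 2.2238


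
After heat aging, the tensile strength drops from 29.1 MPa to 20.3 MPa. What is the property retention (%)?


Retention = aged / original * 100
= 20.3 / 29.1 * 100
= 69.8%

69.8%


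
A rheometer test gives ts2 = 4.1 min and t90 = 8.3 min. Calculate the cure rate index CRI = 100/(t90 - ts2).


CRI = 100 / (t90 - ts2)
= 100 / (8.3 - 4.1)
= 100 / 4.2
= 23.81 min^-1

23.81 min^-1


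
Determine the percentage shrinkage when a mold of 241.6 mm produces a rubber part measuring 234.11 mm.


Shrinkage = (mold - part) / mold * 100
= (241.6 - 234.11) / 241.6 * 100
= 7.49 / 241.6 * 100
= 3.1%

3.1%


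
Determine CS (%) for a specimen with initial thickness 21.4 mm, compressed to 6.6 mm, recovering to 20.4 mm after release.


CS = (t0 - recovered) / (t0 - ts) * 100
= (21.4 - 20.4) / (21.4 - 6.6) * 100
= 1.0 / 14.8 * 100
= 6.8%

6.8%


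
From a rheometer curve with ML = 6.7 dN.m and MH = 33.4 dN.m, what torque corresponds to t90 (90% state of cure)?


M90 = ML + 0.9 * (MH - ML)
M90 = 6.7 + 0.9 * (33.4 - 6.7)
M90 = 6.7 + 0.9 * 26.7
M90 = 30.73 dN.m

30.73 dN.m


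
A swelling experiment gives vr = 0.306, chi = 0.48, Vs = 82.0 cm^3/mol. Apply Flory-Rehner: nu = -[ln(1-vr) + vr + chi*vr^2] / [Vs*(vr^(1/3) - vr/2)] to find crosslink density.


ln(1 - vr) = ln(1 - 0.306) = -0.3653
Numerator = -((-0.3653) + 0.306 + 0.48 * 0.306^2) = 0.0143
Denominator = 82.0 * (0.306^(1/3) - 0.306/2) = 42.7110
nu = 0.0143 / 42.7110 = 3.3570e-04 mol/cm^3

3.3570e-04 mol/cm^3


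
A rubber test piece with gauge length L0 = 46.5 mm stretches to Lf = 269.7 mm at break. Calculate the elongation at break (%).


Elongation = (Lf - L0) / L0 * 100
= (269.7 - 46.5) / 46.5 * 100
= 223.2 / 46.5 * 100
= 480.0%

480.0%


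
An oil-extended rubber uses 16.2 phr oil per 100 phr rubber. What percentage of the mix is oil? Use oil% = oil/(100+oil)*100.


Oil % = oil / (100 + oil) * 100
= 16.2 / (100 + 16.2) * 100
= 16.2 / 116.2 * 100
= 13.94%

13.94%


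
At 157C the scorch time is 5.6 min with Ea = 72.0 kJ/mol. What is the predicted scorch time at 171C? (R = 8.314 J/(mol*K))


Convert temperatures: T1 = 157 + 273.15 = 430.15 K, T2 = 171 + 273.15 = 444.15 K
ts2_new = 5.6 * exp(72000 / 8.314 * (1/444.15 - 1/430.15))
1/T2 - 1/T1 = -7.3279e-05
ts2_new = 2.97 min

2.97 min


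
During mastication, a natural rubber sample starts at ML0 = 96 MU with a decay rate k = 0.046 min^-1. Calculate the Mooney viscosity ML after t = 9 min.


ML = ML0 * exp(-k * t)
ML = 96 * exp(-0.046 * 9)
ML = 96 * 0.6610
ML = 63.46 MU

63.46 MU


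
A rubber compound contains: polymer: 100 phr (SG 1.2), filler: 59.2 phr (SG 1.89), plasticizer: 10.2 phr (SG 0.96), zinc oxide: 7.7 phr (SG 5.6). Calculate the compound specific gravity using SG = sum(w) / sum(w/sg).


Sum of weights = 177.1
Volume contributions:
  polymer: 100/1.2 = 83.3333
  filler: 59.2/1.89 = 31.3228
  plasticizer: 10.2/0.96 = 10.6250
  zinc oxide: 7.7/5.6 = 1.3750
Sum of volumes = 126.6561
SG = 177.1 / 126.6561 = 1.398

SG = 1.398


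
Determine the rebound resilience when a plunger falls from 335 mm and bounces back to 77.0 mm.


Resilience = h_rebound / h_drop * 100
= 77.0 / 335 * 100
= 23.0%

23.0%


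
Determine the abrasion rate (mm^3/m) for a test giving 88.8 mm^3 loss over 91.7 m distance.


Rate = volume_loss / distance
= 88.8 / 91.7
= 0.968 mm^3/m

0.968 mm^3/m


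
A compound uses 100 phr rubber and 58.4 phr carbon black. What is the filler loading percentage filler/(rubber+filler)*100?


Filler % = filler / (rubber + filler) * 100
= 58.4 / (100 + 58.4) * 100
= 58.4 / 158.4 * 100
= 36.87%

36.87%


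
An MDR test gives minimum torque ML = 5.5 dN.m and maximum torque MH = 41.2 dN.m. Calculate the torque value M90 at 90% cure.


M90 = ML + 0.9 * (MH - ML)
M90 = 5.5 + 0.9 * (41.2 - 5.5)
M90 = 5.5 + 0.9 * 35.7
M90 = 37.63 dN.m

37.63 dN.m


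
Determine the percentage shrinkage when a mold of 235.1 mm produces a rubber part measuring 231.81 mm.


Shrinkage = (mold - part) / mold * 100
= (235.1 - 231.81) / 235.1 * 100
= 3.29 / 235.1 * 100
= 1.4%

1.4%


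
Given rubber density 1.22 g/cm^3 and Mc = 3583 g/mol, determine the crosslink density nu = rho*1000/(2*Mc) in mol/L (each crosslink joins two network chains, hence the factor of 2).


nu = rho * 1000 / (2 * Mc)
nu = 1.22 * 1000 / (2 * 3583)
nu = 1220.0 / 7166
nu = 0.1702 mol/L

0.1702 mol/L


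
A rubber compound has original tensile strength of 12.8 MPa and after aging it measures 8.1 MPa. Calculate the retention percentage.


Retention = aged / original * 100
= 8.1 / 12.8 * 100
= 63.3%

63.3%


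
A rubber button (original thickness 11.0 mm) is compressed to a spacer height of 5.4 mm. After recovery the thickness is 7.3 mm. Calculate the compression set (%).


CS = (t0 - recovered) / (t0 - ts) * 100
= (11.0 - 7.3) / (11.0 - 5.4) * 100
= 3.7 / 5.6 * 100
= 66.1%

66.1%


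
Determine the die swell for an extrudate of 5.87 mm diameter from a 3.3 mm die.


Die swell ratio = D_extrudate / D_die
= 5.87 / 3.3
= 1.779

Die swell = 1.779


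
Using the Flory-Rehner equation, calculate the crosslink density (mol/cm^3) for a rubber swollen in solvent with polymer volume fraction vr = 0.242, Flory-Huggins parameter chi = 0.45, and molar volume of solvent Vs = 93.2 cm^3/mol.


ln(1 - vr) = ln(1 - 0.242) = -0.2771
Numerator = -((-0.2771) + 0.242 + 0.45 * 0.242^2) = 0.0087
Denominator = 93.2 * (0.242^(1/3) - 0.242/2) = 46.8021
nu = 0.0087 / 46.8021 = 1.8628e-04 mol/cm^3

1.8628e-04 mol/cm^3


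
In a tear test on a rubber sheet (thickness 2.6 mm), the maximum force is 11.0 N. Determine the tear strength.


Tear strength = force / thickness
= 11.0 / 2.6
= 4.23 N/mm

4.23 N/mm


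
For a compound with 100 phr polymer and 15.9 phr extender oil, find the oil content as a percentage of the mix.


Oil % = oil / (100 + oil) * 100
= 15.9 / (100 + 15.9) * 100
= 15.9 / 115.9 * 100
= 13.72%

13.72%


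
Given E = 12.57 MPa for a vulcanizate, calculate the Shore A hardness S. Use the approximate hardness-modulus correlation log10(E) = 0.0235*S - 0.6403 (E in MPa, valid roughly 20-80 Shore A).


log10(E) = 0.0235*S - 0.6403  =>  S = (log10(E) + 0.6403) / 0.0235
log10(12.57) = 1.099335
S = (1.099335 + 0.6403) / 0.0235 = 1.739635 / 0.0235
S = 74.0

Shore A = 74.0


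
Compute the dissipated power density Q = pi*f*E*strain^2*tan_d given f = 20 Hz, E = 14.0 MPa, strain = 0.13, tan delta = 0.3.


Q = pi * f * E * strain^2 * tan_d
= pi * 20 * 14.0 * 0.13^2 * 0.3
= pi * 20 * 14.0 * 0.0169 * 0.3
= 4.4598

Q = 4.4598


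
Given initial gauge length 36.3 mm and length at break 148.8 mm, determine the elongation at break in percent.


Elongation = (Lf - L0) / L0 * 100
= (148.8 - 36.3) / 36.3 * 100
= 112.5 / 36.3 * 100
= 309.9%

309.9%


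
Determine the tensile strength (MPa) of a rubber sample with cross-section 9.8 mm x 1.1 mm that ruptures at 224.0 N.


Area = width * thickness = 9.8 * 1.1 = 10.78 mm^2
TS = force / area = 224.0 / 10.78 = 20.78 MPa

20.78 MPa


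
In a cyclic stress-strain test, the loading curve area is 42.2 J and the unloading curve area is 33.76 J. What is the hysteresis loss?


Hysteresis loss = loading - unloading
= 42.2 - 33.76
= 8.44 J

8.44 J


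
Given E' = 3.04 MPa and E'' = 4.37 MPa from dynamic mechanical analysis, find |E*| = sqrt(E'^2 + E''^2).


|E*| = sqrt(E'^2 + E''^2)
= sqrt(3.04^2 + 4.37^2)
= sqrt(9.2416 + 19.0969)
= 5.323 MPa

5.323 MPa


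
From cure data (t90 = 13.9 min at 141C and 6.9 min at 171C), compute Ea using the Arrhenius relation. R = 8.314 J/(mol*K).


T1 = 414.15 K, T2 = 444.15 K
1/T1 - 1/T2 = 1.6309e-04
ln(t1/t2) = ln(13.9/6.9) = 0.7004
Ea = 8.314 * 0.7004 / 1.6309e-04 = 35702.7803 J/mol
Ea = 35.7 kJ/mol

35.7 kJ/mol


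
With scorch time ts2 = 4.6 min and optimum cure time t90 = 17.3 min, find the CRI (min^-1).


CRI = 100 / (t90 - ts2)
= 100 / (17.3 - 4.6)
= 100 / 12.7
= 7.87 min^-1

7.87 min^-1


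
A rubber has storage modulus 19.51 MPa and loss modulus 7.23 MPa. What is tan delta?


tan delta = E'' / E'
= 7.23 / 19.51
= 0.3706

tan delta = 0.3706


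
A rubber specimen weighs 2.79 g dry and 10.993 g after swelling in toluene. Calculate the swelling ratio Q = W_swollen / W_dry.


Q = W_swollen / W_dry
Q = 10.993 / 2.79
Q = 3.94

Q = 3.94


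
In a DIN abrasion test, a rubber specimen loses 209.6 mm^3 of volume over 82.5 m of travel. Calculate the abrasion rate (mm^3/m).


Rate = volume_loss / distance
= 209.6 / 82.5
= 2.541 mm^3/m

2.541 mm^3/m


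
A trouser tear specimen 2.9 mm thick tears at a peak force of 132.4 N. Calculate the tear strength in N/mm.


Tear strength = force / thickness
= 132.4 / 2.9
= 45.66 N/mm

45.66 N/mm


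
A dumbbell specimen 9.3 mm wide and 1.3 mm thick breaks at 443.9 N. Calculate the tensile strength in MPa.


Area = width * thickness = 9.3 * 1.3 = 12.09 mm^2
TS = force / area = 443.9 / 12.09 = 36.72 MPa

36.72 MPa


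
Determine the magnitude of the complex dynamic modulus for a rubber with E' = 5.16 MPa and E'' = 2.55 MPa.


|E*| = sqrt(E'^2 + E''^2)
= sqrt(5.16^2 + 2.55^2)
= sqrt(26.6256 + 6.5025)
= 5.756 MPa

5.756 MPa


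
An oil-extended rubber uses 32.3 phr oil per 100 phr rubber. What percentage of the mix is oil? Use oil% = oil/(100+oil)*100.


Oil % = oil / (100 + oil) * 100
= 32.3 / (100 + 32.3) * 100
= 32.3 / 132.3 * 100
= 24.41%

24.41%


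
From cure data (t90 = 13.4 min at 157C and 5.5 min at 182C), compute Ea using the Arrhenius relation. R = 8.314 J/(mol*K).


T1 = 430.15 K, T2 = 455.15 K
1/T1 - 1/T2 = 1.2769e-04
ln(t1/t2) = ln(13.4/5.5) = 0.8905
Ea = 8.314 * 0.8905 / 1.2769e-04 = 57980.4572 J/mol
Ea = 57.98 kJ/mol

57.98 kJ/mol


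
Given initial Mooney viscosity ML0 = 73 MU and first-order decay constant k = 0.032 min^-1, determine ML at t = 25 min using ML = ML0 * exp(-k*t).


ML = ML0 * exp(-k * t)
ML = 73 * exp(-0.032 * 25)
ML = 73 * 0.4493
ML = 32.8 MU

32.8 MU


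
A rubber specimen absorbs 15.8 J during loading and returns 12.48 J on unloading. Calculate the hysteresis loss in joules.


Hysteresis loss = loading - unloading
= 15.8 - 12.48
= 3.32 J

3.32 J


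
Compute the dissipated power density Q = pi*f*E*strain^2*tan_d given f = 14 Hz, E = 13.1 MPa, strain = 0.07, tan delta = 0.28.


Q = pi * f * E * strain^2 * tan_d
= pi * 14 * 13.1 * 0.07^2 * 0.28
= pi * 14 * 13.1 * 0.0049 * 0.28
= 0.7905

Q = 0.7905


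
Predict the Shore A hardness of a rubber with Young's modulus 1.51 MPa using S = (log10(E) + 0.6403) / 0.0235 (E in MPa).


log10(E) = 0.0235*S - 0.6403  =>  S = (log10(E) + 0.6403) / 0.0235
log10(1.51) = 0.178977
S = (0.178977 + 0.6403) / 0.0235 = 0.819277 / 0.0235
S = 34.9

Shore A = 34.9


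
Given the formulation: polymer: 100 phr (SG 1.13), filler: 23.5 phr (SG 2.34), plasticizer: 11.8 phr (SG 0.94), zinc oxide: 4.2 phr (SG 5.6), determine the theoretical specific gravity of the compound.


Sum of weights = 139.5
Volume contributions:
  polymer: 100/1.13 = 88.4956
  filler: 23.5/2.34 = 10.0427
  plasticizer: 11.8/0.94 = 12.5532
  zinc oxide: 4.2/5.6 = 0.7500
Sum of volumes = 111.8415
SG = 139.5 / 111.8415 = 1.247

SG = 1.247


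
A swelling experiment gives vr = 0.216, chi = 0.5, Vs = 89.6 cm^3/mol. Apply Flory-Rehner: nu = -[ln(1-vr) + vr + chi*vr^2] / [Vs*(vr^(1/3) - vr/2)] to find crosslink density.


ln(1 - vr) = ln(1 - 0.216) = -0.2433
Numerator = -((-0.2433) + 0.216 + 0.5 * 0.216^2) = 0.0040
Denominator = 89.6 * (0.216^(1/3) - 0.216/2) = 44.0832
nu = 0.0040 / 44.0832 = 9.1152e-05 mol/cm^3

9.1152e-05 mol/cm^3


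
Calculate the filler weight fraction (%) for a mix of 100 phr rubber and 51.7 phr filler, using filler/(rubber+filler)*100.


Filler % = filler / (rubber + filler) * 100
= 51.7 / (100 + 51.7) * 100
= 51.7 / 151.7 * 100
= 34.08%

34.08%


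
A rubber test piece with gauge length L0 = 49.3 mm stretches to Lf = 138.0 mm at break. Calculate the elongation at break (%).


Elongation = (Lf - L0) / L0 * 100
= (138.0 - 49.3) / 49.3 * 100
= 88.7 / 49.3 * 100
= 179.9%

179.9%


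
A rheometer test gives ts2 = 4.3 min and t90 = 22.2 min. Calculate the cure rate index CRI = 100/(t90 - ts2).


CRI = 100 / (t90 - ts2)
= 100 / (22.2 - 4.3)
= 100 / 17.9
= 5.59 min^-1

5.59 min^-1


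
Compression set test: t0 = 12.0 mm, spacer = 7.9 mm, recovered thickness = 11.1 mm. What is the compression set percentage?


CS = (t0 - recovered) / (t0 - ts) * 100
= (12.0 - 11.1) / (12.0 - 7.9) * 100
= 0.9 / 4.1 * 100
= 22.0%

22.0%


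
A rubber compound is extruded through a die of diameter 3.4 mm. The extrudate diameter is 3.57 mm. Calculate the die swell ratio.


Die swell ratio = D_extrudate / D_die
= 3.57 / 3.4
= 1.05

Die swell = 1.05


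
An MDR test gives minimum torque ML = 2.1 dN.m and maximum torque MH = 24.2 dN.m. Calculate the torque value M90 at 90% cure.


M90 = ML + 0.9 * (MH - ML)
M90 = 2.1 + 0.9 * (24.2 - 2.1)
M90 = 2.1 + 0.9 * 22.1
M90 = 21.99 dN.m

21.99 dN.m


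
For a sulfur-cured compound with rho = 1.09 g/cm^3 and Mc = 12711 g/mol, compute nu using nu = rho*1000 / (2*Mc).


nu = rho * 1000 / (2 * Mc)
nu = 1.09 * 1000 / (2 * 12711)
nu = 1090.0 / 25422
nu = 0.0429 mol/L

0.0429 mol/L


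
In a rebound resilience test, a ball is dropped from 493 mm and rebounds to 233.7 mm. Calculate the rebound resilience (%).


Resilience = h_rebound / h_drop * 100
= 233.7 / 493 * 100
= 47.4%

47.4%


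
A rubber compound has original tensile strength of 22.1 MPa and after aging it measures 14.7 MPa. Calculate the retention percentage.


Retention = aged / original * 100
= 14.7 / 22.1 * 100
= 66.5%

66.5%


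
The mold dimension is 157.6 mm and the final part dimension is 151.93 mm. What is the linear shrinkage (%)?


Shrinkage = (mold - part) / mold * 100
= (157.6 - 151.93) / 157.6 * 100
= 5.67 / 157.6 * 100
= 3.6%

3.6%


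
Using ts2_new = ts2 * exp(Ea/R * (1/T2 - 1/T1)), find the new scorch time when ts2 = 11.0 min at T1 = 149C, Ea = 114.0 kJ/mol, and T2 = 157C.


Convert temperatures: T1 = 149 + 273.15 = 422.15 K, T2 = 157 + 273.15 = 430.15 K
ts2_new = 11.0 * exp(114000 / 8.314 * (1/430.15 - 1/422.15))
1/T2 - 1/T1 = -4.4056e-05
ts2_new = 6.01 min

6.01 min


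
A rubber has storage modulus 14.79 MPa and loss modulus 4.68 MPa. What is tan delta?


tan delta = E'' / E'
= 4.68 / 14.79
= 0.3164

tan delta = 0.3164


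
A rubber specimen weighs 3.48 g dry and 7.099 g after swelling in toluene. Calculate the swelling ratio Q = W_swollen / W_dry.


Q = W_swollen / W_dry
Q = 7.099 / 3.48
Q = 2.04

Q = 2.04


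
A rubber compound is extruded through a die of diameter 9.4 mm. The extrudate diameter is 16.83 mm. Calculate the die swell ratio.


Die swell ratio = D_extrudate / D_die
= 16.83 / 9.4
= 1.79

Die swell = 1.79


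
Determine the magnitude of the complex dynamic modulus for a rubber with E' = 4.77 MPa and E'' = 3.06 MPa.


|E*| = sqrt(E'^2 + E''^2)
= sqrt(4.77^2 + 3.06^2)
= sqrt(22.7529 + 9.3636)
= 5.667 MPa

5.667 MPa


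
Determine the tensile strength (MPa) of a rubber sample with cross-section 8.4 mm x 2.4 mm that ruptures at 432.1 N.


Area = width * thickness = 8.4 * 2.4 = 20.16 mm^2
TS = force / area = 432.1 / 20.16 = 21.43 MPa

21.43 MPa


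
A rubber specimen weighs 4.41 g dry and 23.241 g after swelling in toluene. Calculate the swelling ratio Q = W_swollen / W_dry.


Q = W_swollen / W_dry
Q = 23.241 / 4.41
Q = 5.27

Q = 5.27


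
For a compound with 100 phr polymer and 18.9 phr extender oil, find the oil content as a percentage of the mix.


Oil % = oil / (100 + oil) * 100
= 18.9 / (100 + 18.9) * 100
= 18.9 / 118.9 * 100
= 15.9%

15.9%


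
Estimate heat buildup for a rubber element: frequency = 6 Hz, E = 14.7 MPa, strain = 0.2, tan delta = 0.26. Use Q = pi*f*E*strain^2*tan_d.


Q = pi * f * E * strain^2 * tan_d
= pi * 6 * 14.7 * 0.2^2 * 0.26
= pi * 6 * 14.7 * 0.0400 * 0.26
= 2.8817

Q = 2.8817


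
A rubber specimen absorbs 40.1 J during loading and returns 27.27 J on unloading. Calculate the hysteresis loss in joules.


Hysteresis loss = loading - unloading
= 40.1 - 27.27
= 12.83 J

12.83 J


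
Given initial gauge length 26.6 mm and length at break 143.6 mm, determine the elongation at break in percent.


Elongation = (Lf - L0) / L0 * 100
= (143.6 - 26.6) / 26.6 * 100
= 117.0 / 26.6 * 100
= 439.8%

439.8%


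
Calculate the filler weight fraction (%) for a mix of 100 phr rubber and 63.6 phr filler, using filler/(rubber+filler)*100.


Filler % = filler / (rubber + filler) * 100
= 63.6 / (100 + 63.6) * 100
= 63.6 / 163.6 * 100
= 38.88%

38.88%


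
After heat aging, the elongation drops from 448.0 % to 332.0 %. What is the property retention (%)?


Retention = aged / original * 100
= 332.0 / 448.0 * 100
= 74.1%

74.1%


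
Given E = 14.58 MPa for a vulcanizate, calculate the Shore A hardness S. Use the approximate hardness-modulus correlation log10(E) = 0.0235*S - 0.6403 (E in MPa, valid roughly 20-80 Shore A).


log10(E) = 0.0235*S - 0.6403  =>  S = (log10(E) + 0.6403) / 0.0235
log10(14.58) = 1.163758
S = (1.163758 + 0.6403) / 0.0235 = 1.804058 / 0.0235
S = 76.8

Shore A = 76.8


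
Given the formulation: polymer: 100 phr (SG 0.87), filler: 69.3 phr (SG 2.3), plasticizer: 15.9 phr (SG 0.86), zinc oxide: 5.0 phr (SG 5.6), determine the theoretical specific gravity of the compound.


Sum of weights = 190.2
Volume contributions:
  polymer: 100/0.87 = 114.9425
  filler: 69.3/2.3 = 30.1304
  plasticizer: 15.9/0.86 = 18.4884
  zinc oxide: 5.0/5.6 = 0.8929
Sum of volumes = 164.4542
SG = 190.2 / 164.4542 = 1.157

SG = 1.157


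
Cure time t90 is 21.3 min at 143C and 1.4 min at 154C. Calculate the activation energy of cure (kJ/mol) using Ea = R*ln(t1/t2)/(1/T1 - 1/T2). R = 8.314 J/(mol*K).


T1 = 416.15 K, T2 = 427.15 K
1/T1 - 1/T2 = 6.1882e-05
ln(t1/t2) = ln(21.3/1.4) = 2.7222
Ea = 8.314 * 2.7222 / 6.1882e-05 = 365740.6497 J/mol
Ea = 365.74 kJ/mol

365.74 kJ/mol


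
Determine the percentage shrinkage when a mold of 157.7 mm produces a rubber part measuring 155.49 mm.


Shrinkage = (mold - part) / mold * 100
= (157.7 - 155.49) / 157.7 * 100
= 2.21 / 157.7 * 100
= 1.4%

1.4%


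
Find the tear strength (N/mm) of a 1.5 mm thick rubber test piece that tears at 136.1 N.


Tear strength = force / thickness
= 136.1 / 1.5
= 90.73 N/mm

90.73 N/mm


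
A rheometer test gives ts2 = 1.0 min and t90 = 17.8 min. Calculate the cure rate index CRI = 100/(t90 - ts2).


CRI = 100 / (t90 - ts2)
= 100 / (17.8 - 1.0)
= 100 / 16.8
= 5.95 min^-1

5.95 min^-1


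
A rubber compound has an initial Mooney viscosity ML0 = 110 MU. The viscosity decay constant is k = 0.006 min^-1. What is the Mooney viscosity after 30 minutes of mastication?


ML = ML0 * exp(-k * t)
ML = 110 * exp(-0.006 * 30)
ML = 110 * 0.8353
ML = 91.88 MU

91.88 MU


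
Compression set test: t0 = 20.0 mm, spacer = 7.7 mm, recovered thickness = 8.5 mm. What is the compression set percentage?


CS = (t0 - recovered) / (t0 - ts) * 100
= (20.0 - 8.5) / (20.0 - 7.7) * 100
= 11.5 / 12.3 * 100
= 93.5%

93.5%


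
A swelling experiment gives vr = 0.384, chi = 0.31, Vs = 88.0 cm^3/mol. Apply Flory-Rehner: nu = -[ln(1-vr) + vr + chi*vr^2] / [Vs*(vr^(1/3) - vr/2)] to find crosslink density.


ln(1 - vr) = ln(1 - 0.384) = -0.4845
Numerator = -((-0.4845) + 0.384 + 0.31 * 0.384^2) = 0.0548
Denominator = 88.0 * (0.384^(1/3) - 0.384/2) = 47.0666
nu = 0.0548 / 47.0666 = 0.0012 mol/cm^3

0.0012 mol/cm^3


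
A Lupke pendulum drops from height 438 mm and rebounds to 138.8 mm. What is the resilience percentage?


Resilience = h_rebound / h_drop * 100
= 138.8 / 438 * 100
= 31.7%

31.7%


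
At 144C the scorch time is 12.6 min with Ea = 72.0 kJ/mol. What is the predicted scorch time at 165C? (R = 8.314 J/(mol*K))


Convert temperatures: T1 = 144 + 273.15 = 417.15 K, T2 = 165 + 273.15 = 438.15 K
ts2_new = 12.6 * exp(72000 / 8.314 * (1/438.15 - 1/417.15))
1/T2 - 1/T1 = -1.1490e-04
ts2_new = 4.66 min

4.66 min


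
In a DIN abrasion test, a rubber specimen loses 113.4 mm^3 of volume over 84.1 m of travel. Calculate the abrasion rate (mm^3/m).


Rate = volume_loss / distance
= 113.4 / 84.1
= 1.348 mm^3/m

1.348 mm^3/m


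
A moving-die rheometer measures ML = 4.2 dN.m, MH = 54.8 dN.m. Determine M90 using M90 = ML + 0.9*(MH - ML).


M90 = ML + 0.9 * (MH - ML)
M90 = 4.2 + 0.9 * (54.8 - 4.2)
M90 = 4.2 + 0.9 * 50.6
M90 = 49.74 dN.m

49.74 dN.m


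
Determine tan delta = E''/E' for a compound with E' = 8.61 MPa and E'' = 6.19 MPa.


tan delta = E'' / E'
= 6.19 / 8.61
= 0.7189

tan delta = 0.7189


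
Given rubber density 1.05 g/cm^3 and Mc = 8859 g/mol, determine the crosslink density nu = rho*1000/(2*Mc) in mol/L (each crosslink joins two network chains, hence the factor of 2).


nu = rho * 1000 / (2 * Mc)
nu = 1.05 * 1000 / (2 * 8859)
nu = 1050.0 / 17718
nu = 0.0593 mol/L

0.0593 mol/L


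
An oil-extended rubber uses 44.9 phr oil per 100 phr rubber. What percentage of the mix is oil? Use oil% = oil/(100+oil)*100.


Oil % = oil / (100 + oil) * 100
= 44.9 / (100 + 44.9) * 100
= 44.9 / 144.9 * 100
= 30.99%

30.99%


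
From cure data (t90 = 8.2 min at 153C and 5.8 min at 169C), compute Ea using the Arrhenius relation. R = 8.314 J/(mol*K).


T1 = 426.15 K, T2 = 442.15 K
1/T1 - 1/T2 = 8.4916e-05
ln(t1/t2) = ln(8.2/5.8) = 0.3463
Ea = 8.314 * 0.3463 / 8.4916e-05 = 33903.5245 J/mol
Ea = 33.9 kJ/mol

33.9 kJ/mol


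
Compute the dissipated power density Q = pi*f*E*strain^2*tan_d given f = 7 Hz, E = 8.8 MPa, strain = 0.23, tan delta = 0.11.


Q = pi * f * E * strain^2 * tan_d
= pi * 7 * 8.8 * 0.23^2 * 0.11
= pi * 7 * 8.8 * 0.0529 * 0.11
= 1.1261

Q = 1.1261


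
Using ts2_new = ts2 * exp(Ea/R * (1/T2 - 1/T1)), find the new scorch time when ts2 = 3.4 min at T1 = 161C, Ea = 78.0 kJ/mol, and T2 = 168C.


Convert temperatures: T1 = 161 + 273.15 = 434.15 K, T2 = 168 + 273.15 = 441.15 K
ts2_new = 3.4 * exp(78000 / 8.314 * (1/441.15 - 1/434.15))
1/T2 - 1/T1 = -3.6549e-05
ts2_new = 2.41 min

2.41 min


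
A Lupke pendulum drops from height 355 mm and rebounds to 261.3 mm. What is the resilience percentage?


Resilience = h_rebound / h_drop * 100
= 261.3 / 355 * 100
= 73.6%

73.6%


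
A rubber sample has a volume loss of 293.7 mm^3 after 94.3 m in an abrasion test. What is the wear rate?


Rate = volume_loss / distance
= 293.7 / 94.3
= 3.115 mm^3/m

3.115 mm^3/m


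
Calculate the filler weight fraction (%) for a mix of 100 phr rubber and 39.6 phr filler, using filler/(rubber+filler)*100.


Filler % = filler / (rubber + filler) * 100
= 39.6 / (100 + 39.6) * 100
= 39.6 / 139.6 * 100
= 28.37%

28.37%


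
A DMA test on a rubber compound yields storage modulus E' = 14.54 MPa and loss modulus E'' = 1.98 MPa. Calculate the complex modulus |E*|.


|E*| = sqrt(E'^2 + E''^2)
= sqrt(14.54^2 + 1.98^2)
= sqrt(211.4116 + 3.9204)
= 14.674 MPa

14.674 MPa


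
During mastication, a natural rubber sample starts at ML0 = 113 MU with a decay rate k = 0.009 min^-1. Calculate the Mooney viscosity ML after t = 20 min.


ML = ML0 * exp(-k * t)
ML = 113 * exp(-0.009 * 20)
ML = 113 * 0.8353
ML = 94.39 MU

94.39 MU


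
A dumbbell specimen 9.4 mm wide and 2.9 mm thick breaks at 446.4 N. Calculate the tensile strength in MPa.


Area = width * thickness = 9.4 * 2.9 = 27.26 mm^2
TS = force / area = 446.4 / 27.26 = 16.38 MPa

16.38 MPa


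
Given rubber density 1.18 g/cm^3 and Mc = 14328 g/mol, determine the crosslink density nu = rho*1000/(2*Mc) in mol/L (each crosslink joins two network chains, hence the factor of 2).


nu = rho * 1000 / (2 * Mc)
nu = 1.18 * 1000 / (2 * 14328)
nu = 1180.0 / 28656
nu = 0.0412 mol/L

0.0412 mol/L


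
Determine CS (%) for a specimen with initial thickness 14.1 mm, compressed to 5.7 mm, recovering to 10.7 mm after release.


CS = (t0 - recovered) / (t0 - ts) * 100
= (14.1 - 10.7) / (14.1 - 5.7) * 100
= 3.4 / 8.4 * 100
= 40.5%

40.5%


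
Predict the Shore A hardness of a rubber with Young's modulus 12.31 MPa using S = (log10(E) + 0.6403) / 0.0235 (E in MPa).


log10(E) = 0.0235*S - 0.6403  =>  S = (log10(E) + 0.6403) / 0.0235
log10(12.31) = 1.090258
S = (1.090258 + 0.6403) / 0.0235 = 1.730558 / 0.0235
S = 73.6

Shore A = 73.6


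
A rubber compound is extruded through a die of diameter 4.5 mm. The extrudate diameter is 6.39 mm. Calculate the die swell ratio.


Die swell ratio = D_extrudate / D_die
= 6.39 / 4.5
= 1.42

Die swell = 1.42


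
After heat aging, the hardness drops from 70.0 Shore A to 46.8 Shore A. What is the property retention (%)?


Retention = aged / original * 100
= 46.8 / 70.0 * 100
= 66.9%

66.9%


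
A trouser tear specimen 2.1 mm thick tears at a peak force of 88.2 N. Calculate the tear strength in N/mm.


Tear strength = force / thickness
= 88.2 / 2.1
= 42.0 N/mm

42.0 N/mm


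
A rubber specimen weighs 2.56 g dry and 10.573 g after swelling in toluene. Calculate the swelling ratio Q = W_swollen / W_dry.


Q = W_swollen / W_dry
Q = 10.573 / 2.56
Q = 4.13

Q = 4.13


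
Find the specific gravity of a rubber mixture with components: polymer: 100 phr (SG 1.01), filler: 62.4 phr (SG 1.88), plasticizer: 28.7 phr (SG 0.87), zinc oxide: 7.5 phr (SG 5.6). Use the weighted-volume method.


Sum of weights = 198.6
Volume contributions:
  polymer: 100/1.01 = 99.0099
  filler: 62.4/1.88 = 33.1915
  plasticizer: 28.7/0.87 = 32.9885
  zinc oxide: 7.5/5.6 = 1.3393
Sum of volumes = 166.5292
SG = 198.6 / 166.5292 = 1.193

SG = 1.193


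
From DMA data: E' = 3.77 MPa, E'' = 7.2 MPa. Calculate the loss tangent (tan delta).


tan delta = E'' / E'
= 7.2 / 3.77
= 1.9098

tan delta = 1.9098


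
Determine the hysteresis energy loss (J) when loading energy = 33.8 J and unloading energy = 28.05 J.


Hysteresis loss = loading - unloading
= 33.8 - 28.05
= 5.75 J

5.75 J


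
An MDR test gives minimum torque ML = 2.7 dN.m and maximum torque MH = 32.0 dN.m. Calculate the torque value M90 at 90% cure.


M90 = ML + 0.9 * (MH - ML)
M90 = 2.7 + 0.9 * (32.0 - 2.7)
M90 = 2.7 + 0.9 * 29.3
M90 = 29.07 dN.m

29.07 dN.m


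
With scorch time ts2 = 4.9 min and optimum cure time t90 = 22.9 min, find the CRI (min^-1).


CRI = 100 / (t90 - ts2)
= 100 / (22.9 - 4.9)
= 100 / 18.0
= 5.56 min^-1

5.56 min^-1


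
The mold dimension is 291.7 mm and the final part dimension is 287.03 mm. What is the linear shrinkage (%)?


Shrinkage = (mold - part) / mold * 100
= (291.7 - 287.03) / 291.7 * 100
= 4.67 / 291.7 * 100
= 1.6%

1.6%


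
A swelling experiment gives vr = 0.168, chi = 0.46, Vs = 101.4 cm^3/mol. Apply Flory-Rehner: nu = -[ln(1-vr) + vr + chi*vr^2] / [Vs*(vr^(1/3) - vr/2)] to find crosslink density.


ln(1 - vr) = ln(1 - 0.168) = -0.1839
Numerator = -((-0.1839) + 0.168 + 0.46 * 0.168^2) = 0.0029
Denominator = 101.4 * (0.168^(1/3) - 0.168/2) = 47.4334
nu = 0.0029 / 47.4334 = 6.1977e-05 mol/cm^3

6.1977e-05 mol/cm^3


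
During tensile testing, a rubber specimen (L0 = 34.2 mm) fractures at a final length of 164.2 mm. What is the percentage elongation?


Elongation = (Lf - L0) / L0 * 100
= (164.2 - 34.2) / 34.2 * 100
= 130.0 / 34.2 * 100
= 380.1%

380.1%


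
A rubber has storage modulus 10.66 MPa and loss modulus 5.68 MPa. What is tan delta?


tan delta = E'' / E'
= 5.68 / 10.66
= 0.5328

tan delta = 0.5328


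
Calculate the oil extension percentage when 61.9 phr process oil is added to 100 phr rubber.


Oil % = oil / (100 + oil) * 100
= 61.9 / (100 + 61.9) * 100
= 61.9 / 161.9 * 100
= 38.23%

38.23%


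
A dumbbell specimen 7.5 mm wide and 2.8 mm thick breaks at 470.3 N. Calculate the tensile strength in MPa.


Area = width * thickness = 7.5 * 2.8 = 21.0 mm^2
TS = force / area = 470.3 / 21.0 = 22.4 MPa

22.4 MPa


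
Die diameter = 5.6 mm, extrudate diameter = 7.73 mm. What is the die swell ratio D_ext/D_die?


Die swell ratio = D_extrudate / D_die
= 7.73 / 5.6
= 1.38

Die swell = 1.38


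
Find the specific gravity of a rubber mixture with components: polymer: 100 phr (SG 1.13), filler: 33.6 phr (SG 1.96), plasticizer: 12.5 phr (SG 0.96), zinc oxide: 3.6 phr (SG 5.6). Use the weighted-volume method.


Sum of weights = 149.7
Volume contributions:
  polymer: 100/1.13 = 88.4956
  filler: 33.6/1.96 = 17.1429
  plasticizer: 12.5/0.96 = 13.0208
  zinc oxide: 3.6/5.6 = 0.6429
Sum of volumes = 119.3021
SG = 149.7 / 119.3021 = 1.255

SG = 1.255


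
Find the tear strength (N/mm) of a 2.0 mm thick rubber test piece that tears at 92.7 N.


Tear strength = force / thickness
= 92.7 / 2.0
= 46.35 N/mm

46.35 N/mm


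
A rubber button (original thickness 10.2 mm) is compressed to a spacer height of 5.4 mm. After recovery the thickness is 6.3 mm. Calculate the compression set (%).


CS = (t0 - recovered) / (t0 - ts) * 100
= (10.2 - 6.3) / (10.2 - 5.4) * 100
= 3.9 / 4.8 * 100
= 81.2%

81.2%


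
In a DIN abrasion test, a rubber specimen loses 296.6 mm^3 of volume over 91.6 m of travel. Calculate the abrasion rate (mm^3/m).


Rate = volume_loss / distance
= 296.6 / 91.6
= 3.238 mm^3/m

3.238 mm^3/m


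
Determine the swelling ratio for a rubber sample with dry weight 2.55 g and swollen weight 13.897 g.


Q = W_swollen / W_dry
Q = 13.897 / 2.55
Q = 5.45

Q = 5.45


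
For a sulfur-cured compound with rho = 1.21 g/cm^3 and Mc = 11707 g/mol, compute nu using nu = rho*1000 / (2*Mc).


nu = rho * 1000 / (2 * Mc)
nu = 1.21 * 1000 / (2 * 11707)
nu = 1210.0 / 23414
nu = 0.0517 mol/L

0.0517 mol/L


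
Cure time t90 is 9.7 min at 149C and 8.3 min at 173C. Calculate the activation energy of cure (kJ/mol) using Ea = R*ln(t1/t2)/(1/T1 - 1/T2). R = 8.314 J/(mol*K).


T1 = 422.15 K, T2 = 446.15 K
1/T1 - 1/T2 = 1.2743e-04
ln(t1/t2) = ln(9.7/8.3) = 0.1559
Ea = 8.314 * 0.1559 / 1.2743e-04 = 10169.7444 J/mol
Ea = 10.17 kJ/mol

10.17 kJ/mol


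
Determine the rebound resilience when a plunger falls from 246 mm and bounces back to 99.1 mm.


Resilience = h_rebound / h_drop * 100
= 99.1 / 246 * 100
= 40.3%

40.3%


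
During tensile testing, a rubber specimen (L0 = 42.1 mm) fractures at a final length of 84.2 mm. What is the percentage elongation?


Elongation = (Lf - L0) / L0 * 100
= (84.2 - 42.1) / 42.1 * 100
= 42.1 / 42.1 * 100
= 100.0%

100.0%


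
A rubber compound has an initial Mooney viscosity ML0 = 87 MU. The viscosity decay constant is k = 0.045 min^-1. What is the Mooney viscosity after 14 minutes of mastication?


ML = ML0 * exp(-k * t)
ML = 87 * exp(-0.045 * 14)
ML = 87 * 0.5326
ML = 46.34 MU

46.34 MU


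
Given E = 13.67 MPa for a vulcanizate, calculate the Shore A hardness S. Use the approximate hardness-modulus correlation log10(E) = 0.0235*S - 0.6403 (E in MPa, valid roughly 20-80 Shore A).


log10(E) = 0.0235*S - 0.6403  =>  S = (log10(E) + 0.6403) / 0.0235
log10(13.67) = 1.135769
S = (1.135769 + 0.6403) / 0.0235 = 1.776069 / 0.0235
S = 75.6

Shore A = 75.6


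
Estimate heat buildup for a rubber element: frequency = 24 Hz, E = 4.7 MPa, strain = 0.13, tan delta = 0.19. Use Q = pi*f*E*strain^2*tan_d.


Q = pi * f * E * strain^2 * tan_d
= pi * 24 * 4.7 * 0.13^2 * 0.19
= pi * 24 * 4.7 * 0.0169 * 0.19
= 1.1379

Q = 1.1379


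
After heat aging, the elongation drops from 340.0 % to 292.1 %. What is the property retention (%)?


Retention = aged / original * 100
= 292.1 / 340.0 * 100
= 85.9%

85.9%


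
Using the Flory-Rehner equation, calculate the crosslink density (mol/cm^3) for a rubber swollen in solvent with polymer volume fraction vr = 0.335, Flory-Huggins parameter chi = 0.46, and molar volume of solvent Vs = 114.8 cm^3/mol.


ln(1 - vr) = ln(1 - 0.335) = -0.4080
Numerator = -((-0.4080) + 0.335 + 0.46 * 0.335^2) = 0.0213
Denominator = 114.8 * (0.335^(1/3) - 0.335/2) = 60.5013
nu = 0.0213 / 60.5013 = 3.5280e-04 mol/cm^3

3.5280e-04 mol/cm^3


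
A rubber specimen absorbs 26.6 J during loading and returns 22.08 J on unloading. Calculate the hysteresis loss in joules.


Hysteresis loss = loading - unloading
= 26.6 - 22.08
= 4.52 J

4.52 J


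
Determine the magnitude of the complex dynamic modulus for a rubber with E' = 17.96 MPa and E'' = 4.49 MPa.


|E*| = sqrt(E'^2 + E''^2)
= sqrt(17.96^2 + 4.49^2)
= sqrt(322.5616 + 20.1601)
= 18.513 MPa

18.513 MPa


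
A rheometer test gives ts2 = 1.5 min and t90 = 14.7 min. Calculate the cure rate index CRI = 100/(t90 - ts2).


CRI = 100 / (t90 - ts2)
= 100 / (14.7 - 1.5)
= 100 / 13.2
= 7.58 min^-1

7.58 min^-1


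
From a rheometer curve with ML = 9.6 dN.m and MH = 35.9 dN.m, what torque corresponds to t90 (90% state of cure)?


M90 = ML + 0.9 * (MH - ML)
M90 = 9.6 + 0.9 * (35.9 - 9.6)
M90 = 9.6 + 0.9 * 26.3
M90 = 33.27 dN.m

33.27 dN.m


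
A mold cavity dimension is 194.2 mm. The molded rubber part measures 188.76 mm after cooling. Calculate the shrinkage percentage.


Shrinkage = (mold - part) / mold * 100
= (194.2 - 188.76) / 194.2 * 100
= 5.44 / 194.2 * 100
= 2.8%

2.8%


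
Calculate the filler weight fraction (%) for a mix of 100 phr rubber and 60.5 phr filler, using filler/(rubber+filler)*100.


Filler % = filler / (rubber + filler) * 100
= 60.5 / (100 + 60.5) * 100
= 60.5 / 160.5 * 100
= 37.69%

37.69%


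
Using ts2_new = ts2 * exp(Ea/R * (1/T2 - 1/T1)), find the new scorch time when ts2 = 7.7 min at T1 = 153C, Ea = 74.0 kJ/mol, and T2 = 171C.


Convert temperatures: T1 = 153 + 273.15 = 426.15 K, T2 = 171 + 273.15 = 444.15 K
ts2_new = 7.7 * exp(74000 / 8.314 * (1/444.15 - 1/426.15))
1/T2 - 1/T1 = -9.5100e-05
ts2_new = 3.3 min

3.3 min


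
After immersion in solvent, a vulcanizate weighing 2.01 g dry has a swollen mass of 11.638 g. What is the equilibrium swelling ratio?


Q = W_swollen / W_dry
Q = 11.638 / 2.01
Q = 5.79

Q = 5.79


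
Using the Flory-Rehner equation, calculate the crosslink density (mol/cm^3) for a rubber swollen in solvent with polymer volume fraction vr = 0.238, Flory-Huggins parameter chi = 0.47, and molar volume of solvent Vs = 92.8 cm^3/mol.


ln(1 - vr) = ln(1 - 0.238) = -0.2718
Numerator = -((-0.2718) + 0.238 + 0.47 * 0.238^2) = 0.0072
Denominator = 92.8 * (0.238^(1/3) - 0.238/2) = 46.4664
nu = 0.0072 / 46.4664 = 1.5465e-04 mol/cm^3

1.5465e-04 mol/cm^3


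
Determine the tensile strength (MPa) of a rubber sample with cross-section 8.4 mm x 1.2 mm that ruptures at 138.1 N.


Area = width * thickness = 8.4 * 1.2 = 10.08 mm^2
TS = force / area = 138.1 / 10.08 = 13.7 MPa

13.7 MPa


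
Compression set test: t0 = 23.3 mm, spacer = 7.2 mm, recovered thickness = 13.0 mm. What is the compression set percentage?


CS = (t0 - recovered) / (t0 - ts) * 100
= (23.3 - 13.0) / (23.3 - 7.2) * 100
= 10.3 / 16.1 * 100
= 64.0%

64.0%


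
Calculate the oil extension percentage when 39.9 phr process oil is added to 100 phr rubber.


Oil % = oil / (100 + oil) * 100
= 39.9 / (100 + 39.9) * 100
= 39.9 / 139.9 * 100
= 28.52%

28.52%


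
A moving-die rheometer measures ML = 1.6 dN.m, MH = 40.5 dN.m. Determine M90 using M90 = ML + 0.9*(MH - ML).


M90 = ML + 0.9 * (MH - ML)
M90 = 1.6 + 0.9 * (40.5 - 1.6)
M90 = 1.6 + 0.9 * 38.9
M90 = 36.61 dN.m

36.61 dN.m
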